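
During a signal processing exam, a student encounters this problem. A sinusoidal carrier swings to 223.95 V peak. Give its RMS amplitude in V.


RMS voltage for a sinusoidal waveform:
V_rms = V_peak / sqrt(2)
      = 223.95 / 1.414214
      = 158.357 V

158.357 V


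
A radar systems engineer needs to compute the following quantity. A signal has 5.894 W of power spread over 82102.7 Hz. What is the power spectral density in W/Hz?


Power spectral density:
PSD = P / BW
    = 5.894 / 82102.7
    = 7.179e-05 W/Hz

7.179e-05 W/Hz


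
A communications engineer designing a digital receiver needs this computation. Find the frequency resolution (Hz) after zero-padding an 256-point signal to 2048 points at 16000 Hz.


Frequency resolution after zero-padding:
N_padded = 256 * 8 = 2048
df = fs / N_padded
   = 16000 / 2048
   = 7.8125 Hz

7.8125 Hz


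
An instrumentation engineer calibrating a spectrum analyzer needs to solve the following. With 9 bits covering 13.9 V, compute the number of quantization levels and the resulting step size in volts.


Step 1 — number of quantization levels:
L = 2^N = 2^9 = 512

Step 2 — LSB step size:
delta = Vfs / L
      = 13.9 / 512
      = 0.02714844 V

Levels = 512; step size = 0.02714844 V


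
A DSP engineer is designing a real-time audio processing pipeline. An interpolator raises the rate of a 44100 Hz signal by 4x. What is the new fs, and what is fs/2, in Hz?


Step 1 — output sample rate after interpolation by L:
fs_out = L * fs_in = 4 * 44100 = 176400 Hz

Step 2 — Nyquist frequency of the output stream:
f_Nyq = fs_out / 2 = 176400 / 2 = 88200.0 Hz

fs_out = 176400 Hz; f_Nyquist = 88200.0 Hz


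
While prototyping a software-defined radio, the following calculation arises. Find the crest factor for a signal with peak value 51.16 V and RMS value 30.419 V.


Crest factor is the ratio of peak to RMS:
CF = V_peak / V_rms
   = 51.16 / 30.419
   = 1.6818

1.6818


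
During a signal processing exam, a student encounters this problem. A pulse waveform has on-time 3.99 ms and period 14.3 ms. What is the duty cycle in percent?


Duty cycle as a percentage:
DC = (t_on / T) * 100
   = (3.99 / 14.3) * 100
   = 0.279021 * 100
   = 27.9 %

27.9 %


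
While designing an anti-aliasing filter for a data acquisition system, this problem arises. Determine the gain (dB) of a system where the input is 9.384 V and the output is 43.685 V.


Voltage gain in dB:
G = 20 * log10(Vout / Vin)
  = 20 * log10(43.685 / 9.384)
  = 20 * log10(4.655264)
  = 20 * 0.667944
  = 13.36 dB

13.36 dB


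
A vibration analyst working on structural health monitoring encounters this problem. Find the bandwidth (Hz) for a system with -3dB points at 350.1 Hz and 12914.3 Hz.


Bandwidth is the difference of -3dB frequencies:
BW = f_high - f_low
   = 12914.3 - 350.1
   = 12564.2 Hz

12564.2 Hz


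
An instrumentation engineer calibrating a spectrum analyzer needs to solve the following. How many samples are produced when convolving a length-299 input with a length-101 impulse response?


Linear convolution output length:
L = N + M - 1
  = 299 + 101 - 1
  = 399 samples

399


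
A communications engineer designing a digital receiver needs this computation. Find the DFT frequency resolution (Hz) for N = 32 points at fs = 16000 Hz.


DFT frequency resolution:
df = fs / N
   = 16000 / 32
   = 500.0 Hz

500.0 Hz


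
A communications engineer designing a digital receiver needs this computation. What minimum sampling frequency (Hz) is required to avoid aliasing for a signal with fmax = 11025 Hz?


The Nyquist rate is twice the maximum frequency component.
fs_min = 2 * fmax
      = 2 * 11025
      = 22050 Hz

22050


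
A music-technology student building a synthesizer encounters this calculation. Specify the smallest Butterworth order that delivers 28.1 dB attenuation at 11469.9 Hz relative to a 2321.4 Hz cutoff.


Butterworth filter order formula:
n = log10(10^(A/10) - 1) / (2 * log10(f_stop/f_pass))
10^(28.1/10) - 1 = 644.6542
f_stop/f_pass = 11469.9 / 2321.4 = 4.9409
n = 2.0246 -> ceil = 3

3


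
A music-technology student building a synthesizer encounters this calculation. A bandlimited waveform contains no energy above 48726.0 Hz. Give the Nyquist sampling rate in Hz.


The Nyquist rate is twice the maximum frequency component.
fs_min = 2 * fmax
      = 2 * 48726.0
      = 97452.0 Hz

97452.0


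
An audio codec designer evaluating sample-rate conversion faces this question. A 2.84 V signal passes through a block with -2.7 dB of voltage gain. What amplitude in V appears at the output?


Output voltage from dB gain:
V_out = V_in * 10^(gain_dB / 20)
      = 2.84 * 10^(-2.7 / 20)
      = 2.84 * 0.732825
      = 2.0812 V

2.0812 V


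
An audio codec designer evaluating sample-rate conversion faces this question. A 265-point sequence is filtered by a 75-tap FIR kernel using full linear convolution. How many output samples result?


Linear convolution output length:
L = N + M - 1
  = 265 + 75 - 1
  = 339 samples

339


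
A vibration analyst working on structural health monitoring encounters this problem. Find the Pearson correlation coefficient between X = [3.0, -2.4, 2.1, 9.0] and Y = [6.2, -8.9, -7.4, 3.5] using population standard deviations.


Pearson correlation coefficient (population):
r = cov(X,Y) / (std(X) * std(Y))
Mean X = 2.925, Mean Y = -1.65
Cov(X,Y) = 18.80625
Std(X) = 4.060403, Std(Y) = 6.591092
r = 0.7027

0.7027


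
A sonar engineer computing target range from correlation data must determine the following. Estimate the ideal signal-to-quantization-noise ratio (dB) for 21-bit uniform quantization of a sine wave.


Theoretical SNR for a full-scale sinusoid:
SNR = 6.02 * N + 1.76
    = 6.02 * 21 + 1.76
    = 126.42 + 1.76
    = 128.18 dB

128.18 dB


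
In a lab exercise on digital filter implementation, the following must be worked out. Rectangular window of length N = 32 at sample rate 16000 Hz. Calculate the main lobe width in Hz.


Main lobe width for a rectangular window:
Width = 2 * fs / N
      = 2 * 16000 / 32
      = 32000 / 32
      = 1000.0 Hz

1000.0 Hz


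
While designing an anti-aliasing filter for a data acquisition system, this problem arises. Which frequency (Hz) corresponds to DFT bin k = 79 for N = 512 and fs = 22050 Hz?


Frequency of DFT bin k:
f_k = k * fs / N
    = 79 * 22050 / 512
    = 1741950 / 512
    = 3402.246 Hz

3402.246 Hz


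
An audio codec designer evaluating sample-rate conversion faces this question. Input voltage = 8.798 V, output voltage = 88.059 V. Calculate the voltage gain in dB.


Voltage gain in dB:
G = 20 * log10(Vout / Vin)
  = 20 * log10(88.059 / 8.798)
  = 20 * log10(10.008979)
  = 20 * 1.00039
  = 20.01 dB

20.01 dB


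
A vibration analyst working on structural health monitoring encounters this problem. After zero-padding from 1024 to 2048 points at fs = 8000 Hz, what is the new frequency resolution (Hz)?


Frequency resolution after zero-padding:
N_padded = 1024 * 2 = 2048
df = fs / N_padded
   = 8000 / 2048
   = 3.9062 Hz

3.9062 Hz


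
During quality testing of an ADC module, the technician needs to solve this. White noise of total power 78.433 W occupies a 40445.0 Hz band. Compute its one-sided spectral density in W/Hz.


Power spectral density:
PSD = P / BW
    = 78.433 / 40445.0
    = 0.00193925 W/Hz

0.00193925 W/Hz


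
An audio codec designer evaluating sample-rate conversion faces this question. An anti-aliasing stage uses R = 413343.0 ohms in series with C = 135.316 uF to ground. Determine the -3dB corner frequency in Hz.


Cutoff frequency of a first-order RC filter:
fc = 1 / (2 * pi * R * C)
C = 135.316 uF = 0.000135316 F
fc = 1 / (2 * pi * 413343.0 * 0.000135316)
   = 1 / 351.43062666741
   = 0.002846 Hz

0.002846 Hz


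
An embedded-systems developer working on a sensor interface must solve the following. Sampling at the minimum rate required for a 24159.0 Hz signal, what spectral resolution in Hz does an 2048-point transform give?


Step 1 — Nyquist sampling rate:
fs = 2 * fmax = 2 * 24159.0 = 48318.0 Hz

Step 2 — DFT bin spacing:
df = fs / N = 48318.0 / 2048 = 23.5928 Hz

23.5928 Hz


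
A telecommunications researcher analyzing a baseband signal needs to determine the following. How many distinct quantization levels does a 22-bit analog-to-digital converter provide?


Number of quantization levels = 2^N
= 2^22
= 4194304

4194304


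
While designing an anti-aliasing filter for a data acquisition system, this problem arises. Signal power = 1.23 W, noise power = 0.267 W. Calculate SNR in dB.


SNR in decibels:
SNR = 10 * log10(Ps / Pn)
    = 10 * log10(1.23 / 0.267)
    = 10 * log10(4.6067)
    = 10 * 0.6634
    = 6.63 dB

6.63 dB


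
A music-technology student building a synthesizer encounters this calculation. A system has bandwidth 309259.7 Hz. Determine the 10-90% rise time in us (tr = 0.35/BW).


Rise time from bandwidth relationship:
tr = 0.35 / BW
   = 0.35 / 309259.7
   = 1.131734914e-06 s
   = 1.1317 us

1.1317 us


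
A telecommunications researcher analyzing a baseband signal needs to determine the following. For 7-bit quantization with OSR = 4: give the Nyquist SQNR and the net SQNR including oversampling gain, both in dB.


Step 1 — baseline SQNR at Nyquist:
SQNR_base = 6.02*N + 1.76
          = 6.02*7 + 1.76
          = 43.9 dB

Step 2 — oversampling processing gain:
G = 10*log10(OSR) = 10*log10(4) = 6.02 dB

Step 3 — total:
SQNR_total = 43.9 + 6.02 = 49.92 dB

Base SQNR = 43.9 dB; oversampled SQNR = 49.92 dB


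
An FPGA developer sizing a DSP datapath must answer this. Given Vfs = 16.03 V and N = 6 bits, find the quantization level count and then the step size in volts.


Step 1 — number of quantization levels:
L = 2^N = 2^6 = 64

Step 2 — LSB step size:
delta = Vfs / L
      = 16.03 / 64
      = 0.25046875 V

Levels = 64; step size = 0.25046875 V


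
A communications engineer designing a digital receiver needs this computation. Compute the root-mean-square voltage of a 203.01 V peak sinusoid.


RMS voltage for a sinusoidal waveform:
V_rms = V_peak / sqrt(2)
      = 203.01 / 1.414214
      = 143.55 V

143.55 V


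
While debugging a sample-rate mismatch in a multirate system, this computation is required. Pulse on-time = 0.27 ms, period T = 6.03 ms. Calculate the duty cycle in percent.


Duty cycle as a percentage:
DC = (t_on / T) * 100
   = (0.27 / 6.03) * 100
   = 0.044776 * 100
   = 4.48 %

4.48 %


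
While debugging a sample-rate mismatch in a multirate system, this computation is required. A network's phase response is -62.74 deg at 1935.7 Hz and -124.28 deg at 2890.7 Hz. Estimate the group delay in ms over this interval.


Group delay from phase difference:
tau = -d(phi)/d(omega)
d(phi) = -61.54 deg = -1.074076 rad
d(omega) = 2*pi*(2890.7 - 1935.7) = 6000.442 rad/s
tau = -(-1.074076) / 6000.442
    = 0.179 ms

0.179 ms


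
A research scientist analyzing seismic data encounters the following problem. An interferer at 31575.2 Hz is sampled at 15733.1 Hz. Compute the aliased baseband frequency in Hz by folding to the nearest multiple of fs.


Compute the nearest integer multiple of fs to the signal:
n = round(31575.2 / 15733.1) = 2
f_alias = |31575.2 - 2 * 15733.1|
        = |31575.2 - 31466.2|
        = 109.0 Hz

109.0


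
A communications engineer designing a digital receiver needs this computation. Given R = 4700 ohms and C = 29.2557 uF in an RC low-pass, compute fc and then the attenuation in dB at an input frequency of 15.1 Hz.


Step 1 — cutoff frequency:
fc = 1 / (2*pi*R*C)
C = 29.2557 uF = 2.92557e-05 F
fc = 1 / (2*pi*4700*2.92557e-05)
   = 1.15748 Hz

Step 2 — magnitude at f = 15.1 Hz:
|H(f)| = 1 / sqrt(1 + (f/fc)^2)
f/fc = 15.1 / 1.15748 = 13.045582
|H| = 1 / sqrt(1 + 170.18721) = 0.0764301
|H|_dB = 20*log10(0.0764301) = -22.33 dB

fc = 1.15748 Hz; |H(15.1 Hz)| = -22.33 dB


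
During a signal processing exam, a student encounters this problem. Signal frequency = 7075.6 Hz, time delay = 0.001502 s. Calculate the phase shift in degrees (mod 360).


Phase shift from frequency and time delay:
phi = 360 * f * t_delay
    = 360 * 7075.6 * 0.001502
    = 3825.92 degrees
    mod 360 = 225.92 degrees

225.92 degrees


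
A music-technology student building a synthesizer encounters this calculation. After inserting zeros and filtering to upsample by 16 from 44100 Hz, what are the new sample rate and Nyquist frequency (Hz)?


Step 1 — output sample rate after interpolation by L:
fs_out = L * fs_in = 16 * 44100 = 705600 Hz

Step 2 — Nyquist frequency of the output stream:
f_Nyq = fs_out / 2 = 705600 / 2 = 352800.0 Hz

fs_out = 705600 Hz; f_Nyquist = 352800.0 Hz


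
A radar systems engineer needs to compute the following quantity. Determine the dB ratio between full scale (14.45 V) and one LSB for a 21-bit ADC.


Dynamic range from full-scale to LSB:
V_min = V_max / 2^bits = 14.45 / 2^21
DR = 20 * log10(V_max / V_min)
   = 20 * log10(2^21)
   = 20 * 21 * log10(2)
   = 126.43 dB

126.43 dB


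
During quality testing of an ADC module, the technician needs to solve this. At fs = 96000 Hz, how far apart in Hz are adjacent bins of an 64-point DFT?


DFT frequency resolution:
df = fs / N
   = 96000 / 64
   = 1500.0 Hz

1500.0 Hz


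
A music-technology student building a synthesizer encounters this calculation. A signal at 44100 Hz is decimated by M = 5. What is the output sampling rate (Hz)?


Decimation reduces the sample rate:
fs_out = fs_in / M
       = 44100 / 5
       = 8820.0 Hz

8820.0 Hz


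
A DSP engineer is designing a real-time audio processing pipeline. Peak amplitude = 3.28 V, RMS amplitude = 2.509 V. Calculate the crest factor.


Crest factor is the ratio of peak to RMS:
CF = V_peak / V_rms
   = 3.28 / 2.509
   = 1.3073

1.3073


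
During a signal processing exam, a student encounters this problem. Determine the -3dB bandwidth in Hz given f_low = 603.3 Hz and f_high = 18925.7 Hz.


Bandwidth is the difference of -3dB frequencies:
BW = f_high - f_low
   = 18925.7 - 603.3
   = 18322.4 Hz

18322.4 Hz


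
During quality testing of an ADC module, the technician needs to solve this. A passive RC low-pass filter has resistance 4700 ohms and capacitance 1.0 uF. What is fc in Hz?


Cutoff frequency of a first-order RC filter:
fc = 1 / (2 * pi * R * C)
C = 1.0 uF = 1e-06 F
fc = 1 / (2 * pi * 4700 * 1e-06)
   = 1 / 0.029530970943744
   = 33.862754 Hz

33.862754 Hz


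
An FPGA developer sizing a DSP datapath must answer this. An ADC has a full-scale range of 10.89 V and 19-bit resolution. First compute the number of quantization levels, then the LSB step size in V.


Step 1 — number of quantization levels:
L = 2^N = 2^19 = 524288

Step 2 — LSB step size:
delta = Vfs / L
      = 10.89 / 524288
      = 2.077e-05 V

Levels = 524288; step size = 2.077e-05 V


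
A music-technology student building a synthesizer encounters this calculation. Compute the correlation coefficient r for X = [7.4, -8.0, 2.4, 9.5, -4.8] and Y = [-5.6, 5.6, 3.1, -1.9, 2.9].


Pearson correlation coefficient (population):
r = cov(X,Y) / (std(X) * std(Y))
Mean X = 1.3, Mean Y = 0.82
Cov(X,Y) = -23.22
Std(X) = 6.772887, Std(Y) = 4.024624
r = -0.8518

-0.8518


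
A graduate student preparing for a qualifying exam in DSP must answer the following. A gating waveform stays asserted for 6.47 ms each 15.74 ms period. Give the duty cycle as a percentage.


Duty cycle as a percentage:
DC = (t_on / T) * 100
   = (6.47 / 15.74) * 100
   = 0.411055 * 100
   = 41.11 %

41.11 %


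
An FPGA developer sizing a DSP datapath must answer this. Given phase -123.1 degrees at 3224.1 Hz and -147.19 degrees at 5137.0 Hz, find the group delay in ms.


Group delay from phase difference:
tau = -d(phi)/d(omega)
d(phi) = -24.09 deg = -0.42045 rad
d(omega) = 2*pi*(5137.0 - 3224.1) = 12019.1052 rad/s
tau = -(-0.42045) / 12019.1052
    = 0.035 ms

0.035 ms


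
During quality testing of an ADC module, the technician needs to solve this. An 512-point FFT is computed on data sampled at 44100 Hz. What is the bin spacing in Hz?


DFT frequency resolution:
df = fs / N
   = 44100 / 512
   = 86.1328 Hz

86.1328 Hz


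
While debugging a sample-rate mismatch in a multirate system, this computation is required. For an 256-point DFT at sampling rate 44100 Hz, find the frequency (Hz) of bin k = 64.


Frequency of DFT bin k:
f_k = k * fs / N
    = 64 * 44100 / 256
    = 2822400 / 256
    = 11025.0 Hz

11025.0 Hz


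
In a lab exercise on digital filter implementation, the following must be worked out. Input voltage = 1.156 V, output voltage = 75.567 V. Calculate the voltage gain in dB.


Voltage gain in dB:
G = 20 * log10(Vout / Vin)
  = 20 * log10(75.567 / 1.156)
  = 20 * log10(65.369377)
  = 20 * 1.815374
  = 36.31 dB

36.31 dB


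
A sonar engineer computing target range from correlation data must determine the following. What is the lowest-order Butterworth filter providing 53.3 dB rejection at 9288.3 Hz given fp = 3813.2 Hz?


Butterworth filter order formula:
n = log10(10^(A/10) - 1) / (2 * log10(f_stop/f_pass))
10^(53.3/10) - 1 = 213795.209
f_stop/f_pass = 9288.3 / 3813.2 = 2.4358
n = 6.8926 -> ceil = 7

7


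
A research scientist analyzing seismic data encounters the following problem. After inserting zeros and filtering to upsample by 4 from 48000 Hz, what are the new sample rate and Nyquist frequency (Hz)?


Step 1 — output sample rate after interpolation by L:
fs_out = L * fs_in = 4 * 48000 = 192000 Hz

Step 2 — Nyquist frequency of the output stream:
f_Nyq = fs_out / 2 = 192000 / 2 = 96000.0 Hz

fs_out = 192000 Hz; f_Nyquist = 96000.0 Hz


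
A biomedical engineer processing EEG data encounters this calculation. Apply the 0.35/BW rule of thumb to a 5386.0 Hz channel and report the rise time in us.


Rise time from bandwidth relationship:
tr = 0.35 / BW
   = 0.35 / 5386.0
   = 6.498329001e-05 s
   = 64.9833 us

64.9833 us


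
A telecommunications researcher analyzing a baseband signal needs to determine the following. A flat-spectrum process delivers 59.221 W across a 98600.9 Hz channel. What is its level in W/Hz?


Power spectral density:
PSD = P / BW
    = 59.221 / 98600.9
    = 0.00060061 W/Hz

0.00060061 W/Hz


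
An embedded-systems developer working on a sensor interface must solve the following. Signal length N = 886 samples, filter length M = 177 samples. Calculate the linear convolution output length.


Linear convolution output length:
L = N + M - 1
  = 886 + 177 - 1
  = 1062 samples

1062


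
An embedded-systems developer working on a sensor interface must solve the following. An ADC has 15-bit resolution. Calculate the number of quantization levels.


Number of quantization levels = 2^N
= 2^15
= 32768

32768


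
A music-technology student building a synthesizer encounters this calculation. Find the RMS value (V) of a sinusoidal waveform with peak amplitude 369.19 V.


RMS voltage for a sinusoidal waveform:
V_rms = V_peak / sqrt(2)
      = 369.19 / 1.414214
      = 261.057 V

261.057 V


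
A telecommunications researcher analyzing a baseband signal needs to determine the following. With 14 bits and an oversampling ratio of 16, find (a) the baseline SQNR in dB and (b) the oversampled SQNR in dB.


Step 1 — baseline SQNR at Nyquist:
SQNR_base = 6.02*N + 1.76
          = 6.02*14 + 1.76
          = 86.04 dB

Step 2 — oversampling processing gain:
G = 10*log10(OSR) = 10*log10(16) = 12.04 dB

Step 3 — total:
SQNR_total = 86.04 + 12.04 = 98.08 dB

Base SQNR = 86.04 dB; oversampled SQNR = 98.08 dB


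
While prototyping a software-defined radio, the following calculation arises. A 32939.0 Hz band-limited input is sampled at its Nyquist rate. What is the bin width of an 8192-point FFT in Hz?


Step 1 — Nyquist sampling rate:
fs = 2 * fmax = 2 * 32939.0 = 65878.0 Hz

Step 2 — DFT bin spacing:
df = fs / N = 65878.0 / 8192 = 8.0417 Hz

8.0417 Hz


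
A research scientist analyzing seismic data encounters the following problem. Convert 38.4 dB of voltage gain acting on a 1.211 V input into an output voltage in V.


Output voltage from dB gain:
V_out = V_in * 10^(gain_dB / 20)
      = 1.211 * 10^(38.4 / 20)
      = 1.211 * 83.176377
      = 100.7266 V

100.7266 V


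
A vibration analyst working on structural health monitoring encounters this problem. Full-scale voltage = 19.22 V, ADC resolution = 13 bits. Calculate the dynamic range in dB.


Dynamic range from full-scale to LSB:
V_min = V_max / 2^bits = 19.22 / 2^13
DR = 20 * log10(V_max / V_min)
   = 20 * log10(2^13)
   = 20 * 13 * log10(2)
   = 78.27 dB

78.27 dB


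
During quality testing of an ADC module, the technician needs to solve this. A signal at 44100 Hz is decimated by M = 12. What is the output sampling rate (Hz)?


Decimation reduces the sample rate:
fs_out = fs_in / M
       = 44100 / 12
       = 3675.0 Hz

3675.0 Hz


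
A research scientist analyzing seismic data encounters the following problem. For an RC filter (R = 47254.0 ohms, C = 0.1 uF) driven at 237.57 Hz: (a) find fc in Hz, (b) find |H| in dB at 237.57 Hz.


Step 1 — cutoff frequency:
fc = 1 / (2*pi*R*C)
C = 0.1 uF = 1e-07 F
fc = 1 / (2*pi*47254.0*1e-07)
   = 33.6807 Hz

Step 2 — magnitude at f = 237.57 Hz:
|H(f)| = 1 / sqrt(1 + (f/fc)^2)
f/fc = 237.57 / 33.6807 = 7.053594
|H| = 1 / sqrt(1 + 49.753188) = 0.1403681
|H|_dB = 20*log10(0.1403681) = -17.05 dB

fc = 33.6807 Hz; |H(237.57 Hz)| = -17.05 dB


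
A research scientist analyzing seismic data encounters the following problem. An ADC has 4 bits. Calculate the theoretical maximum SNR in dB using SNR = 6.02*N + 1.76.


Theoretical SNR for a full-scale sinusoid:
SNR = 6.02 * N + 1.76
    = 6.02 * 4 + 1.76
    = 24.08 + 1.76
    = 25.84 dB

25.84 dB


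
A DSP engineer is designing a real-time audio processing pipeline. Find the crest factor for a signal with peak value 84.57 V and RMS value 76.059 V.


Crest factor is the ratio of peak to RMS:
CF = V_peak / V_rms
   = 84.57 / 76.059
   = 1.1119

1.1119


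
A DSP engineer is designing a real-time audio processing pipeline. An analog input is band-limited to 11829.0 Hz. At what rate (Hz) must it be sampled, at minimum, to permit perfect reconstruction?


The Nyquist rate is twice the maximum frequency component.
fs_min = 2 * fmax
      = 2 * 11829.0
      = 23658.0 Hz

23658.0


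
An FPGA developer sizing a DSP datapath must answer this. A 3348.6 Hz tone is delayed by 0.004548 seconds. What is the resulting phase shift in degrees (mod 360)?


Phase shift from frequency and time delay:
phi = 360 * f * t_delay
    = 360 * 3348.6 * 0.004548
    = 5482.6 degrees
    mod 360 = 82.6 degrees

82.6 degrees


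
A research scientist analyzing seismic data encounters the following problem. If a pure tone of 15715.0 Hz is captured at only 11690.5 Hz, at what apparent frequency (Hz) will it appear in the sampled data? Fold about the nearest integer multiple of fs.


Compute the nearest integer multiple of fs to the signal:
n = round(15715.0 / 11690.5) = 1
f_alias = |15715.0 - 1 * 11690.5|
        = |15715.0 - 11690.5|
        = 4024.5 Hz

4024.5


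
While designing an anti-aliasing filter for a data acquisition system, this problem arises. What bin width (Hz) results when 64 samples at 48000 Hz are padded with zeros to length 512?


Frequency resolution after zero-padding:
N_padded = 64 * 8 = 512
df = fs / N_padded
   = 48000 / 512
   = 93.75 Hz

93.75 Hz


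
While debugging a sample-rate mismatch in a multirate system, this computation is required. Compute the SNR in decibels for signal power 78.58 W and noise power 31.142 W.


SNR in decibels:
SNR = 10 * log10(Ps / Pn)
    = 10 * log10(78.58 / 31.142)
    = 10 * log10(2.5233)
    = 10 * 0.402
    = 4.02 dB

4.02 dB


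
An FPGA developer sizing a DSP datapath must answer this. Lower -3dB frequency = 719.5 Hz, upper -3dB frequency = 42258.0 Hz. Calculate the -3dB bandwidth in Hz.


Bandwidth is the difference of -3dB frequencies:
BW = f_high - f_low
   = 42258.0 - 719.5
   = 41538.5 Hz

41538.5 Hz


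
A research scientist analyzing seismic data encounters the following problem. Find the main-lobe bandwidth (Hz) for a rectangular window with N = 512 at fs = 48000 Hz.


Main lobe width for a rectangular window:
Width = 2 * fs / N
      = 2 * 48000 / 512
      = 96000 / 512
      = 187.5 Hz

187.5 Hz


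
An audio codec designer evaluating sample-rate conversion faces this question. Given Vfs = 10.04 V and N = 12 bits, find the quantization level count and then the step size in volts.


Step 1 — number of quantization levels:
L = 2^N = 2^12 = 4096

Step 2 — LSB step size:
delta = Vfs / L
      = 10.04 / 4096
      = 0.00245117 V

Levels = 4096; step size = 0.00245117 V


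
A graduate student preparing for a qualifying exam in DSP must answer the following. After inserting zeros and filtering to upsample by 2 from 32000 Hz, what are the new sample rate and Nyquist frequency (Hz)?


Step 1 — output sample rate after interpolation by L:
fs_out = L * fs_in = 2 * 32000 = 64000 Hz

Step 2 — Nyquist frequency of the output stream:
f_Nyq = fs_out / 2 = 64000 / 2 = 32000.0 Hz

fs_out = 64000 Hz; f_Nyquist = 32000.0 Hz


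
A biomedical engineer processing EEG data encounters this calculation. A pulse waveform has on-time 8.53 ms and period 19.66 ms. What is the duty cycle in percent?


Duty cycle as a percentage:
DC = (t_on / T) * 100
   = (8.53 / 19.66) * 100
   = 0.433876 * 100
   = 43.39 %

43.39 %


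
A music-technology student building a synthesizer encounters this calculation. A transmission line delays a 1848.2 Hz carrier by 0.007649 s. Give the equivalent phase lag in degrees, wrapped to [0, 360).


Phase shift from frequency and time delay:
phi = 360 * f * t_delay
    = 360 * 1848.2 * 0.007649
    = 5089.28 degrees
    mod 360 = 49.28 degrees

49.28 degrees


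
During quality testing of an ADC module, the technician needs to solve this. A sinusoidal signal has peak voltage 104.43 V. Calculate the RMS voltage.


RMS voltage for a sinusoidal waveform:
V_rms = V_peak / sqrt(2)
      = 104.43 / 1.414214
      = 73.843 V

73.843 V


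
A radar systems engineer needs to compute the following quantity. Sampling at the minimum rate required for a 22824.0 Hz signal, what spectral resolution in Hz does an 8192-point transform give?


Step 1 — Nyquist sampling rate:
fs = 2 * fmax = 2 * 22824.0 = 45648.0 Hz

Step 2 — DFT bin spacing:
df = fs / N = 45648.0 / 8192 = 5.5723 Hz

5.5723 Hz


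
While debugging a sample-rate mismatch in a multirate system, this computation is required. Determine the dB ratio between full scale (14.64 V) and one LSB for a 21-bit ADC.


Dynamic range from full-scale to LSB:
V_min = V_max / 2^bits = 14.64 / 2^21
DR = 20 * log10(V_max / V_min)
   = 20 * log10(2^21)
   = 20 * 21 * log10(2)
   = 126.43 dB

126.43 dB


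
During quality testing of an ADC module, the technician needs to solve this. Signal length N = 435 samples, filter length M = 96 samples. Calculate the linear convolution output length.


Linear convolution output length:
L = N + M - 1
  = 435 + 96 - 1
  = 530 samples

530


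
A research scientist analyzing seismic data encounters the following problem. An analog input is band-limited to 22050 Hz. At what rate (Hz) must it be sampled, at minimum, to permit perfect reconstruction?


The Nyquist rate is twice the maximum frequency component.
fs_min = 2 * fmax
      = 2 * 22050
      = 44100 Hz

44100


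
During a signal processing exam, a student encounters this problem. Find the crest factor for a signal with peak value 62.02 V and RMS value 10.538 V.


Crest factor is the ratio of peak to RMS:
CF = V_peak / V_rms
   = 62.02 / 10.538
   = 5.8854

5.8854


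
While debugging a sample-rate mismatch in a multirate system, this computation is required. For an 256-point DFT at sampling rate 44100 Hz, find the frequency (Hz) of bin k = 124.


Frequency of DFT bin k:
f_k = k * fs / N
    = 124 * 44100 / 256
    = 5468400 / 256
    = 21360.938 Hz

21360.938 Hz


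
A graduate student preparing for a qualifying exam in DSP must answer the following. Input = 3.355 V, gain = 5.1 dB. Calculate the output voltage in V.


Output voltage from dB gain:
V_out = V_in * 10^(gain_dB / 20)
      = 3.355 * 10^(5.1 / 20)
      = 3.355 * 1.798871
      = 6.0352 V

6.0352 V


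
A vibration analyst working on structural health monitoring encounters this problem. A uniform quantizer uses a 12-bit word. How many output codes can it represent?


Number of quantization levels = 2^N
= 2^12
= 4096

4096


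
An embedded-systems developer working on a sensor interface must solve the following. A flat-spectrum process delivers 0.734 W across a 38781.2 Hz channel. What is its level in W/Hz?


Power spectral density:
PSD = P / BW
    = 0.734 / 38781.2
    = 1.893e-05 W/Hz

1.893e-05 W/Hz


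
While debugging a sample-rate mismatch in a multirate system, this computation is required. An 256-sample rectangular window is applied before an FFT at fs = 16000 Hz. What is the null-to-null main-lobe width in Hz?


Main lobe width for a rectangular window:
Width = 2 * fs / N
      = 2 * 16000 / 256
      = 32000 / 256
      = 125.0 Hz

125.0 Hz


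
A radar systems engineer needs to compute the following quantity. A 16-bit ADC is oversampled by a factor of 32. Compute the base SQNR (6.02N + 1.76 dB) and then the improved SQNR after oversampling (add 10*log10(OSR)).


Step 1 — baseline SQNR at Nyquist:
SQNR_base = 6.02*N + 1.76
          = 6.02*16 + 1.76
          = 98.08 dB

Step 2 — oversampling processing gain:
G = 10*log10(OSR) = 10*log10(32) = 15.05 dB

Step 3 — total:
SQNR_total = 98.08 + 15.05 = 113.13 dB

Base SQNR = 98.08 dB; oversampled SQNR = 113.13 dB


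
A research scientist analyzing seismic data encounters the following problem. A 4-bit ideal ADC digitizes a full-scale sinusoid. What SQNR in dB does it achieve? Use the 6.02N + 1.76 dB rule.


Theoretical SNR for a full-scale sinusoid:
SNR = 6.02 * N + 1.76
    = 6.02 * 4 + 1.76
    = 24.08 + 1.76
    = 25.84 dB

25.84 dB


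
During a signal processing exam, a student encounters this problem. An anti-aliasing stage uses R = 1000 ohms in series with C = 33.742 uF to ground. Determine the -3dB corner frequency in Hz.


Cutoff frequency of a first-order RC filter:
fc = 1 / (2 * pi * R * C)
C = 33.742 uF = 3.3742e-05 F
fc = 1 / (2 * pi * 1000 * 3.3742e-05)
   = 1 / 0.21200723863485
   = 4.71682 Hz

4.71682 Hz


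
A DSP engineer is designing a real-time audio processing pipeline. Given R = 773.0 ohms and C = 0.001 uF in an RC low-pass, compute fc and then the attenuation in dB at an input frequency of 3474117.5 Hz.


Step 1 — cutoff frequency:
fc = 1 / (2*pi*R*C)
C = 0.001 uF = 1e-09 F
fc = 1 / (2*pi*773.0*1e-09)
   = 205892.553 Hz

Step 2 — magnitude at f = 3474117.5 Hz:
|H(f)| = 1 / sqrt(1 + (f/fc)^2)
f/fc = 3474117.5 / 205892.553 = 16.873449
|H| = 1 / sqrt(1 + 284.713281) = 0.0591609
|H|_dB = 20*log10(0.0591609) = -24.56 dB

fc = 205892.553 Hz; |H(3474117.5 Hz)| = -24.56 dB


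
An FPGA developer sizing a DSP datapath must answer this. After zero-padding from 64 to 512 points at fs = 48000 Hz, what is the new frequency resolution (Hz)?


Frequency resolution after zero-padding:
N_padded = 64 * 8 = 512
df = fs / N_padded
   = 48000 / 512
   = 93.75 Hz

93.75 Hz


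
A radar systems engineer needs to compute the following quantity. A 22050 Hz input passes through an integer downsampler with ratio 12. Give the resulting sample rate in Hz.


Decimation reduces the sample rate:
fs_out = fs_in / M
       = 22050 / 12
       = 1837.5 Hz

1837.5 Hz


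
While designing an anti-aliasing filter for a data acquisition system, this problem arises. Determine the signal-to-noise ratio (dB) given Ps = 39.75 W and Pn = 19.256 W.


SNR in decibels:
SNR = 10 * log10(Ps / Pn)
    = 10 * log10(39.75 / 19.256)
    = 10 * log10(2.0643)
    = 10 * 0.3148
    = 3.15 dB

3.15 dB


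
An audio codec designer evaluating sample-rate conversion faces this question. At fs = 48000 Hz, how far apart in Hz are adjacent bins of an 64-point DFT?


DFT frequency resolution:
df = fs / N
   = 48000 / 64
   = 750.0 Hz

750.0 Hz


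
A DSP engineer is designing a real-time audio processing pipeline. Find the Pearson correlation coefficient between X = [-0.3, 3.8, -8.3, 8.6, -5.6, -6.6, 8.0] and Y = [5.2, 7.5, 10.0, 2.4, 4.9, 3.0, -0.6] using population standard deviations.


Pearson correlation coefficient (population):
r = cov(X,Y) / (std(X) * std(Y))
Mean X = -0.0571, Mean Y = 4.6286
Cov(X,Y) = -12.229796
Std(X) = 6.50579, Std(Y) = 3.217237
r = -0.5843

-0.5843


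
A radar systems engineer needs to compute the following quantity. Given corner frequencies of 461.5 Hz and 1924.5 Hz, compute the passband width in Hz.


Bandwidth is the difference of -3dB frequencies:
BW = f_high - f_low
   = 1924.5 - 461.5
   = 1463.0 Hz

1463.0 Hz


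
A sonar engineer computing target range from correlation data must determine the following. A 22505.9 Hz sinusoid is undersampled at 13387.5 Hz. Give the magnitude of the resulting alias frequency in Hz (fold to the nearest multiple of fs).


Compute the nearest integer multiple of fs to the signal:
n = round(22505.9 / 13387.5) = 2
f_alias = |22505.9 - 2 * 13387.5|
        = |22505.9 - 26775.0|
        = 4269.1 Hz

4269.1


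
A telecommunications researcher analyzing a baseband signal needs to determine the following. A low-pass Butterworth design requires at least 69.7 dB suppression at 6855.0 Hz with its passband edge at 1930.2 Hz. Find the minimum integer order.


Butterworth filter order formula:
n = log10(10^(A/10) - 1) / (2 * log10(f_stop/f_pass))
10^(69.7/10) - 1 = 9332542.008
f_stop/f_pass = 6855.0 / 1930.2 = 3.5514
n = 6.3317 -> ceil = 7

7


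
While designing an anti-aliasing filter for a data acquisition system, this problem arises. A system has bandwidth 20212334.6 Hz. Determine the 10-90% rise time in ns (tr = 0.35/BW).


Rise time from bandwidth relationship:
tr = 0.35 / BW
   = 0.35 / 20212334.6
   = 1.731615902e-08 s
   = 17.3162 ns

17.3162 ns


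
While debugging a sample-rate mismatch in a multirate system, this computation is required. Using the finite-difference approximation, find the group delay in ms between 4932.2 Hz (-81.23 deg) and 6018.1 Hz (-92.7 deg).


Group delay from phase difference:
tau = -d(phi)/d(omega)
d(phi) = -11.47 deg = -0.200189 rad
d(omega) = 2*pi*(6018.1 - 4932.2) = 6822.9109 rad/s
tau = -(-0.200189) / 6822.9109
    = 0.0293 ms

0.0293 ms


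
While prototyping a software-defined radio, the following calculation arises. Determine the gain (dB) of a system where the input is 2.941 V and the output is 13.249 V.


Voltage gain in dB:
G = 20 * log10(Vout / Vin)
  = 20 * log10(13.249 / 2.941)
  = 20 * log10(4.50493)
  = 20 * 0.653688
  = 13.07 dB

13.07 dB


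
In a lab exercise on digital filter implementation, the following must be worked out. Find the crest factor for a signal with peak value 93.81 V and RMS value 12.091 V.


Crest factor is the ratio of peak to RMS:
CF = V_peak / V_rms
   = 93.81 / 12.091
   = 7.7587

7.7587


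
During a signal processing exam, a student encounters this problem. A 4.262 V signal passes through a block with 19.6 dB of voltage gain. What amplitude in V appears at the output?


Output voltage from dB gain:
V_out = V_in * 10^(gain_dB / 20)
      = 4.262 * 10^(19.6 / 20)
      = 4.262 * 9.549926
      = 40.7018 V

40.7018 V


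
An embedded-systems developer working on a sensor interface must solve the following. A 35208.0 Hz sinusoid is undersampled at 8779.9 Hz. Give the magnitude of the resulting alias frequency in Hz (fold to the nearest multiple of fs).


Compute the nearest integer multiple of fs to the signal:
n = round(35208.0 / 8779.9) = 4
f_alias = |35208.0 - 4 * 8779.9|
        = |35208.0 - 35119.6|
        = 88.4 Hz

88.4


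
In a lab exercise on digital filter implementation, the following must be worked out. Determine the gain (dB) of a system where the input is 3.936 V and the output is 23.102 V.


Voltage gain in dB:
G = 20 * log10(Vout / Vin)
  = 20 * log10(23.102 / 3.936)
  = 20 * log10(5.869411)
  = 20 * 0.768594
  = 15.37 dB

15.37 dB


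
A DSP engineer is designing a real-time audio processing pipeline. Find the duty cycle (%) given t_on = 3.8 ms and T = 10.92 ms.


Duty cycle as a percentage:
DC = (t_on / T) * 100
   = (3.8 / 10.92) * 100
   = 0.347985 * 100
   = 34.8 %

34.8 %


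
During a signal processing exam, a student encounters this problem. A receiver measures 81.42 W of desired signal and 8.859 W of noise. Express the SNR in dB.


SNR in decibels:
SNR = 10 * log10(Ps / Pn)
    = 10 * log10(81.42 / 8.859)
    = 10 * log10(9.1907)
    = 10 * 0.9633
    = 9.63 dB

9.63 dB


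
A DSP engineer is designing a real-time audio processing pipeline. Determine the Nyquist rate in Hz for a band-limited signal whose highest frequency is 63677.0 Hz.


The Nyquist rate is twice the maximum frequency component.
fs_min = 2 * fmax
      = 2 * 63677.0
      = 127354.0 Hz

127354.0


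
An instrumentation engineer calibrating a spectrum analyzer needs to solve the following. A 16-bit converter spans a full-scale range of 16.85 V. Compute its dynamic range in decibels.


Dynamic range from full-scale to LSB:
V_min = V_max / 2^bits = 16.85 / 2^16
DR = 20 * log10(V_max / V_min)
   = 20 * log10(2^16)
   = 20 * 16 * log10(2)
   = 96.33 dB

96.33 dB


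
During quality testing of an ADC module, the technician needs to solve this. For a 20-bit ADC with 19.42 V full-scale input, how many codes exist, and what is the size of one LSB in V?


Step 1 — number of quantization levels:
L = 2^N = 2^20 = 1048576

Step 2 — LSB step size:
delta = Vfs / L
      = 19.42 / 1048576
      = 1.852e-05 V

Levels = 1048576; step size = 1.852e-05 V


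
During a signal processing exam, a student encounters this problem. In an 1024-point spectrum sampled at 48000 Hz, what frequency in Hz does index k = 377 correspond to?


Frequency of DFT bin k:
f_k = k * fs / N
    = 377 * 48000 / 1024
    = 18096000 / 1024
    = 17671.875 Hz

17671.875 Hz


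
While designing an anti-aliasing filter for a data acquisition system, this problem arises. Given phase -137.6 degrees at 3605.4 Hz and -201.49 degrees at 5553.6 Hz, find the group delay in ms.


Group delay from phase difference:
tau = -d(phi)/d(omega)
d(phi) = -63.89 deg = -1.115091 rad
d(omega) = 2*pi*(5553.6 - 3605.4) = 12240.9016 rad/s
tau = -(-1.115091) / 12240.9016
    = 0.0911 ms

0.0911 ms


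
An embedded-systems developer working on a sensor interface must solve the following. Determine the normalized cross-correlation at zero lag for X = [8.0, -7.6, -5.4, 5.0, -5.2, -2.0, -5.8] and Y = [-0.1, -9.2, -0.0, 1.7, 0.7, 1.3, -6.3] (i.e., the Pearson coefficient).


Pearson correlation coefficient (population):
r = cov(X,Y) / (std(X) * std(Y))
Mean X = -1.8571, Mean Y = -1.7
Cov(X,Y) = 12.26
Std(X) = 5.560796, Std(Y) = 3.949322
r = 0.5583

0.5583


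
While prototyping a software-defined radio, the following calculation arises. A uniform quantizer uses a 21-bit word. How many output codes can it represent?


Number of quantization levels = 2^N
= 2^21
= 2097152

2097152


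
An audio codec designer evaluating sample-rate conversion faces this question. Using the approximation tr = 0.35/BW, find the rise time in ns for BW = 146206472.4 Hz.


Rise time from bandwidth relationship:
tr = 0.35 / BW
   = 0.35 / 146206472.4
   = 2.393874869e-09 s
   = 2.3939 ns

2.3939 ns


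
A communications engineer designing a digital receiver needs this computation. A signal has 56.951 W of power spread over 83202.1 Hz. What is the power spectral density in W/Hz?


Power spectral density:
PSD = P / BW
    = 56.951 / 83202.1
    = 0.00068449 W/Hz

0.00068449 W/Hz
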